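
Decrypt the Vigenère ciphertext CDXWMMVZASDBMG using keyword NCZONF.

Repeat the key across the ciphertext: NCZONFNCZONFNC
C(2)−N(13): -11≡15 → P
D(3)−C(2): 1 → B
X(23)−Z(25): -2≡24 → Y
W(22)−O(14): 8 → I
M(12)−N(13): -1≡25 → Z
M(12)−F(5): 7 → H
V(21)−N(13): 8 → I
Z(25)−C(2): 23 → X
A(0)−Z(25): -25≡1 → B
S(18)−O(14): 4 → E
D(3)−N(13): -10≡16 → Q
B(1)−F(5): -4≡22 → W
M(12)−N(13): -1≡25 → Z
G(6)−C(2): 4 → E

PBYIZHIXBEQWZE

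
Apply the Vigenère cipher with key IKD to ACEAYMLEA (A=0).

IMHIIPTOD

Repeat the key across the message: IKDIKDIKD
A(0)+I(8): 8 → I
C(2)+K(10): 12 → M
E(4)+D(3): 7 → H
A(0)+I(8): 8 → I
Y(24)+K(10): 34≡8 → I
M(12)+D(3): 15 → P
L(11)+I(8): 19 → T
E(4)+K(10): 14 → O
A(0)+D(3): 3 → D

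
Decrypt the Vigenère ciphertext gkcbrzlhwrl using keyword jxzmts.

Repeat the key across the ciphertext: jxzmtsjxzmt
g(6)−j(9): -3≡23 → x
k(10)−x(23): -13≡13 → n
c(2)−z(25): -23≡3 → d
b(1)−m(12): -11≡15 → p
r(17)−t(19): -2≡24 → y
z(25)−s(18): 7 → h
l(11)−j(9): 2 → c
h(7)−x(23): -16≡10 → k
w(22)−z(25): -3≡23 → x
r(17)−m(12): 5 → f
l(11)−t(19): -8≡18 → s

xndpyhckxfs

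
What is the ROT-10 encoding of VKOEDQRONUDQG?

FUYONABYXENAQ

V(21): 21+10=31≡5 → F
K(10): 10+10=20 → U
O(14): 14+10=24 → Y
E(4): 4+10=14 → O
D(3): 3+10=13 → N
Q(16): 16+10=26≡0 → A
R(17): 17+10=27≡1 → B
O(14): 14+10=24 → Y
N(13): 13+10=23 → X
U(20): 20+10=30≡4 → E
D(3): 3+10=13 → N
Q(16): 16+10=26≡0 → A
G(6): 6+10=16 → Q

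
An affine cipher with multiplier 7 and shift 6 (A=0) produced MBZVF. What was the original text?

The inverse of 7 mod 26 is 15, since 7·15=105≡1. Apply D(y)=15·(y−6) mod 26:
M(12): 15·(12−6)=90≡12 → M
B(1): 15·(1−6)=-75≡3 → D
Z(25): 15·(25−6)=285≡25 → Z
V(21): 15·(21−6)=225≡17 → R
F(5): 15·(5−6)=-15≡11 → L

MDZRL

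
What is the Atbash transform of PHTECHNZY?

P(15) → K(10)
H(7) → S(18)
T(19) → G(6)
E(4) → V(21)
C(2) → X(23)
H(7) → S(18)
N(13) → M(12)
Z(25) → A(0)
Y(24) → B(1)

KSGVXSMAB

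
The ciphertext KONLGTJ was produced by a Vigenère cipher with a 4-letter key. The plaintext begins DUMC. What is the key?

HUBJ

Subtract each crib letter from the matching ciphertext letter (mod 26):
K(10)−D(3)=7 → H
O(14)−U(20)=-6≡20 → U
N(13)−M(12)=1 → B
L(11)−C(2)=9 → J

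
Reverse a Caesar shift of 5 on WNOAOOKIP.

W(22): 22−5=17 → R
N(13): 13−5=8 → I
O(14): 14−5=9 → J
A(0): 0−5=-5≡21 → V
O(14): 14−5=9 → J
O(14): 14−5=9 → J
K(10): 10−5=5 → F
I(8): 8−5=3 → D
P(15): 15−5=10 → K

RIJVJJFDK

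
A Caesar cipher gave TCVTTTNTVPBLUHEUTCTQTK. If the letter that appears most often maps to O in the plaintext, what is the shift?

The most frequent ciphertext letter is T (appears 8 times).
T is position 19; O is position 14.
Shift = 5.

5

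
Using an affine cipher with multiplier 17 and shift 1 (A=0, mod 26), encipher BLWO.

B(1): 17·1+1=18 → S
L(11): 17·11+1=188≡6 → G
W(22): 17·22+1=375≡11 → L
O(14): 17·14+1=239≡5 → F

SGLF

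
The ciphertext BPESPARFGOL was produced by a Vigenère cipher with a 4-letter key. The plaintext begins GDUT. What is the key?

VMKZ

Subtract each crib letter from the matching ciphertext letter (mod 26):
B(1)−G(6)=-5≡21 → V
P(15)−D(3)=12 → M
E(4)−U(20)=-16≡10 → K
S(18)−T(19)=-1≡25 → Z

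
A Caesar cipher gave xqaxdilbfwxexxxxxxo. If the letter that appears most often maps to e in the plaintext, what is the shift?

The most frequent ciphertext letter is x (appears 9 times).
x is position 23; e is position 4.
Shift = 19.

19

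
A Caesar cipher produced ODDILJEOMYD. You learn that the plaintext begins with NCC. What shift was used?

1

From the crib: O(14)−N(13)=1, so the shift is 1.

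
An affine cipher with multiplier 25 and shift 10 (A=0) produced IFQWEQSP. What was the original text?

The inverse of 25 mod 26 is 25, since 25·25=625≡1. Apply D(y)=25·(y−10) mod 26:
I(8): 25·(8−10)=-50≡2 → C
F(5): 25·(5−10)=-125≡5 → F
Q(16): 25·(16−10)=150≡20 → U
W(22): 25·(22−10)=300≡14 → O
E(4): 25·(4−10)=-150≡6 → G
Q(16): 25·(16−10)=150≡20 → U
S(18): 25·(18−10)=200≡18 → S
P(15): 25·(15−10)=125≡21 → V

CFUOGUSV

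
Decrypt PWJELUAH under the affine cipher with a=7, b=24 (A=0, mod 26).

The inverse of 7 mod 26 is 15, since 7·15=105≡1. Apply D(y)=15·(y−24) mod 26:
P(15): 15·(15−24)=-135≡21 → V
W(22): 15·(22−24)=-30≡22 → W
J(9): 15·(9−24)=-225≡9 → J
E(4): 15·(4−24)=-300≡12 → M
L(11): 15·(11−24)=-195≡13 → N
U(20): 15·(20−24)=-60≡18 → S
A(0): 15·(0−24)=-360≡4 → E
H(7): 15·(7−24)=-255≡5 → F

VWJMNSEF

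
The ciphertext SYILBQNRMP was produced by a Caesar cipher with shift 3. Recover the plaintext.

PVFIYNKOJM

S(18): 18−3=15 → P
Y(24): 24−3=21 → V
I(8): 8−3=5 → F
L(11): 11−3=8 → I
B(1): 1−3=-2≡24 → Y
Q(16): 16−3=13 → N
N(13): 13−3=10 → K
R(17): 17−3=14 → O
M(12): 12−3=9 → J
P(15): 15−3=12 → M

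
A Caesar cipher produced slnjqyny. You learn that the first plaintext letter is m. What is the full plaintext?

mfhdkshs

From the crib: s(18)−m(12)=6, so the shift is 6.
Subtract 6 from each ciphertext letter:
s(18): 18−6=12 → m
l(11): 11−6=5 → f
n(13): 13−6=7 → h
j(9): 9−6=3 → d
q(16): 16−6=10 → k
y(24): 24−6=18 → s
n(13): 13−6=7 → h
y(24): 24−6=18 → s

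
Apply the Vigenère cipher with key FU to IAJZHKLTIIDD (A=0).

Repeat the key across the message: FUFUFUFUFUFU
I(8)+F(5): 13 → N
A(0)+U(20): 20 → U
J(9)+F(5): 14 → O
Z(25)+U(20): 45≡19 → T
H(7)+F(5): 12 → M
K(10)+U(20): 30≡4 → E
L(11)+F(5): 16 → Q
T(19)+U(20): 39≡13 → N
I(8)+F(5): 13 → N
I(8)+U(20): 28≡2 → C
D(3)+F(5): 8 → I
D(3)+U(20): 23 → X

NUOTMEQNNCIX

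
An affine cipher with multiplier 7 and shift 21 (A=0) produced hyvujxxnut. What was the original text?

ytalceeklw

The inverse of 7 mod 26 is 15, since 7·15=105≡1. Apply D(y)=15·(y−21) mod 26:
h(7): 15·(7−21)=-210≡24 → y
y(24): 15·(24−21)=45≡19 → t
v(21): 15·(21−21)=0 → a
u(20): 15·(20−21)=-15≡11 → l
j(9): 15·(9−21)=-180≡2 → c
x(23): 15·(23−21)=30≡4 → e
x(23): 15·(23−21)=30≡4 → e
n(13): 15·(13−21)=-120≡10 → k
u(20): 15·(20−21)=-15≡11 → l
t(19): 15·(19−21)=-30≡22 → w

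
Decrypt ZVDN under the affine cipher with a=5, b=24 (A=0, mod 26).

VPBD

The inverse of 5 mod 26 is 21, since 5·21=105≡1. Apply D(y)=21·(y−24) mod 26:
Z(25): 21·(25−24)=21 → V
V(21): 21·(21−24)=-63≡15 → P
D(3): 21·(3−24)=-441≡1 → B
N(13): 21·(13−24)=-231≡3 → D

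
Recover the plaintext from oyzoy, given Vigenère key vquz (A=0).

tifpd

Repeat the key across the ciphertext: vquzv
o(14)−v(21): -7≡19 → t
y(24)−q(16): 8 → i
z(25)−u(20): 5 → f
o(14)−z(25): -11≡15 → p
y(24)−v(21): 3 → d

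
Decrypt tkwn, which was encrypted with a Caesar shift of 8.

t(19): 19−8=11 → l
k(10): 10−8=2 → c
w(22): 22−8=14 → o
n(13): 13−8=5 → f

lcof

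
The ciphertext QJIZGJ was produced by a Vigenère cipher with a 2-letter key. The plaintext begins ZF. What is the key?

RE

Subtract each crib letter from the matching ciphertext letter (mod 26):
Q(16)−Z(25)=-9≡17 → R
J(9)−F(5)=4 → E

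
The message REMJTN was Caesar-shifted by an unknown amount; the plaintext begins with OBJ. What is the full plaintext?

From the crib: R(17)−O(14)=3, so the shift is 3.
Subtract 3 from each ciphertext letter:
R(17): 17−3=14 → O
E(4): 4−3=1 → B
M(12): 12−3=9 → J
J(9): 9−3=6 → G
T(19): 19−3=16 → Q
N(13): 13−3=10 → K

OBJGQK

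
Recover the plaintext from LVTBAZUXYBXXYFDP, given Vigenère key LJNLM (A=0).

Repeat the key across the ciphertext: LJNLMLJNLMLJNLML
L(11)−L(11): 0 → A
V(21)−J(9): 12 → M
T(19)−N(13): 6 → G
B(1)−L(11): -10≡16 → Q
A(0)−M(12): -12≡14 → O
Z(25)−L(11): 14 → O
U(20)−J(9): 11 → L
X(23)−N(13): 10 → K
Y(24)−L(11): 13 → N
B(1)−M(12): -11≡15 → P
X(23)−L(11): 12 → M
X(23)−J(9): 14 → O
Y(24)−N(13): 11 → L
F(5)−L(11): -6≡20 → U
D(3)−M(12): -9≡17 → R
P(15)−L(11): 4 → E

AMGQOOLKNPMOLURE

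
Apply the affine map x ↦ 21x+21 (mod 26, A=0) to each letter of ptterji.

yeeboch

p(15): 21·15+21=336≡24 → y
t(19): 21·19+21=420≡4 → e
t(19): 21·19+21=420≡4 → e
e(4): 21·4+21=105≡1 → b
r(17): 21·17+21=378≡14 → o
j(9): 21·9+21=210≡2 → c
i(8): 21·8+21=189≡7 → h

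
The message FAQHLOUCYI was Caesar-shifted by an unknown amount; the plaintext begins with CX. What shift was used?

From the crib: F(5)−C(2)=3, so the shift is 3.

3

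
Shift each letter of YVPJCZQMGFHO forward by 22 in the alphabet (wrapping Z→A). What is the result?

URLFYVMICBDK

Y(24): 24+22=46≡20 → U
V(21): 21+22=43≡17 → R
P(15): 15+22=37≡11 → L
J(9): 9+22=31≡5 → F
C(2): 2+22=24 → Y
Z(25): 25+22=47≡21 → V
Q(16): 16+22=38≡12 → M
M(12): 12+22=34≡8 → I
G(6): 6+22=28≡2 → C
F(5): 5+22=27≡1 → B
H(7): 7+22=29≡3 → D
O(14): 14+22=36≡10 → K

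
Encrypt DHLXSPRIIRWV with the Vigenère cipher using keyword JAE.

Repeat the key across the message: JAEJAEJAEJAE
D(3)+J(9): 12 → M
H(7)+A(0): 7 → H
L(11)+E(4): 15 → P
X(23)+J(9): 32≡6 → G
S(18)+A(0): 18 → S
P(15)+E(4): 19 → T
R(17)+J(9): 26≡0 → A
I(8)+A(0): 8 → I
I(8)+E(4): 12 → M
R(17)+J(9): 26≡0 → A
W(22)+A(0): 22 → W
V(21)+E(4): 25 → Z

MHPGSTAIMAWZ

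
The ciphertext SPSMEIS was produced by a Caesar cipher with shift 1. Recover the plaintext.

S(18): 18−1=17 → R
P(15): 15−1=14 → O
S(18): 18−1=17 → R
M(12): 12−1=11 → L
E(4): 4−1=3 → D
I(8): 8−1=7 → H
S(18): 18−1=17 → R

RORLDHR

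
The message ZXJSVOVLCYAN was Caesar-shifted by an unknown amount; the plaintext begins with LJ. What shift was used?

14

From the crib: Z(25)−L(11)=14, so the shift is 14.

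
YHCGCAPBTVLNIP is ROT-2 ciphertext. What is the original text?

WFAEAYNZRTJLGN

Y(24): 24−2=22 → W
H(7): 7−2=5 → F
C(2): 2−2=0 → A
G(6): 6−2=4 → E
C(2): 2−2=0 → A
A(0): 0−2=-2≡24 → Y
P(15): 15−2=13 → N
B(1): 1−2=-1≡25 → Z
T(19): 19−2=17 → R
V(21): 21−2=19 → T
L(11): 11−2=9 → J
N(13): 13−2=11 → L
I(8): 8−2=6 → G
P(15): 15−2=13 → N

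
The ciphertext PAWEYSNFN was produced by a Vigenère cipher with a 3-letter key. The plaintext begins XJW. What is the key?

SRA

Subtract each crib letter from the matching ciphertext letter (mod 26):
P(15)−X(23)=-8≡18 → S
A(0)−J(9)=-9≡17 → R
W(22)−W(22)=0 → A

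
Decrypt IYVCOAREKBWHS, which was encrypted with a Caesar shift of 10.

YOLSEQHUARMXI

I(8): 8−10=-2≡24 → Y
Y(24): 24−10=14 → O
V(21): 21−10=11 → L
C(2): 2−10=-8≡18 → S
O(14): 14−10=4 → E
A(0): 0−10=-10≡16 → Q
R(17): 17−10=7 → H
E(4): 4−10=-6≡20 → U
K(10): 10−10=0 → A
B(1): 1−10=-9≡17 → R
W(22): 22−10=12 → M
H(7): 7−10=-3≡23 → X
S(18): 18−10=8 → I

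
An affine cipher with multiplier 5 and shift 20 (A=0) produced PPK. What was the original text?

The inverse of 5 mod 26 is 21, since 5·21=105≡1. Apply D(y)=21·(y−20) mod 26:
P(15): 21·(15−20)=-105≡25 → Z
P(15): 21·(15−20)=-105≡25 → Z
K(10): 21·(10−20)=-210≡24 → Y

ZZY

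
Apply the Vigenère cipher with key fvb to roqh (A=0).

Repeat the key across the message: fvbf
r(17)+f(5): 22 → w
o(14)+v(21): 35≡9 → j
q(16)+b(1): 17 → r
h(7)+f(5): 12 → m

wjrm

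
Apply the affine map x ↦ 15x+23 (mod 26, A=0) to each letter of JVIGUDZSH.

CANJLQIHY

J(9): 15·9+23=158≡2 → C
V(21): 15·21+23=338≡0 → A
I(8): 15·8+23=143≡13 → N
G(6): 15·6+23=113≡9 → J
U(20): 15·20+23=323≡11 → L
D(3): 15·3+23=68≡16 → Q
Z(25): 15·25+23=398≡8 → I
S(18): 15·18+23=293≡7 → H
H(7): 15·7+23=128≡24 → Y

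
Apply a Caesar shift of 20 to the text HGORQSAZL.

BAILKMUTF

H(7): 7+20=27≡1 → B
G(6): 6+20=26≡0 → A
O(14): 14+20=34≡8 → I
R(17): 17+20=37≡11 → L
Q(16): 16+20=36≡10 → K
S(18): 18+20=38≡12 → M
A(0): 0+20=20 → U
Z(25): 25+20=45≡19 → T
L(11): 11+20=31≡5 → F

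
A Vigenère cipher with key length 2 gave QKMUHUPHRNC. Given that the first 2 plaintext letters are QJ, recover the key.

Subtract each crib letter from the matching ciphertext letter (mod 26):
Q(16)−Q(16)=0 → A
K(10)−J(9)=1 → B

AB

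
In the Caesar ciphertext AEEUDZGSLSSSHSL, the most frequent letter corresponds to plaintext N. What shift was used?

The most frequent ciphertext letter is S (appears 5 times).
S is position 18; N is position 13.
Shift = 5.

5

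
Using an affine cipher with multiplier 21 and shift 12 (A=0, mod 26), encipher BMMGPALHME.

HEEIPMJDES

B(1): 21·1+12=33≡7 → H
M(12): 21·12+12=264≡4 → E
M(12): 21·12+12=264≡4 → E
G(6): 21·6+12=138≡8 → I
P(15): 21·15+12=327≡15 → P
A(0): 21·0+12=12 → M
L(11): 21·11+12=243≡9 → J
H(7): 21·7+12=159≡3 → D
M(12): 21·12+12=264≡4 → E
E(4): 21·4+12=96≡18 → S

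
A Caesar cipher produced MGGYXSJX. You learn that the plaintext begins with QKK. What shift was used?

From the crib: M(12)−Q(16)=-4≡22, so the shift is 22.

22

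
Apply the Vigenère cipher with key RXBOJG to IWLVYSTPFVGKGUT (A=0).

Repeat the key across the message: RXBOJGRXBOJGRXB
I(8)+R(17): 25 → Z
W(22)+X(23): 45≡19 → T
L(11)+B(1): 12 → M
V(21)+O(14): 35≡9 → J
Y(24)+J(9): 33≡7 → H
S(18)+G(6): 24 → Y
T(19)+R(17): 36≡10 → K
P(15)+X(23): 38≡12 → M
F(5)+B(1): 6 → G
V(21)+O(14): 35≡9 → J
G(6)+J(9): 15 → P
K(10)+G(6): 16 → Q
G(6)+R(17): 23 → X
U(20)+X(23): 43≡17 → R
T(19)+B(1): 20 → U

ZTMJHYKMGJPQXRU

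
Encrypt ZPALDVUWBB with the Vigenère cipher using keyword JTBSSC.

Repeat the key across the message: JTBSSCJTBS
Z(25)+J(9): 34≡8 → I
P(15)+T(19): 34≡8 → I
A(0)+B(1): 1 → B
L(11)+S(18): 29≡3 → D
D(3)+S(18): 21 → V
V(21)+C(2): 23 → X
U(20)+J(9): 29≡3 → D
W(22)+T(19): 41≡15 → P
B(1)+B(1): 2 → C
B(1)+S(18): 19 → T

IIBDVXDPCT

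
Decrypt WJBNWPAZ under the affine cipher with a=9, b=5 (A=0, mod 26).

The inverse of 9 mod 26 is 3, since 9·3=27≡1. Apply D(y)=3·(y−5) mod 26:
W(22): 3·(22−5)=51≡25 → Z
J(9): 3·(9−5)=12 → M
B(1): 3·(1−5)=-12≡14 → O
N(13): 3·(13−5)=24 → Y
W(22): 3·(22−5)=51≡25 → Z
P(15): 3·(15−5)=30≡4 → E
A(0): 3·(0−5)=-15≡11 → L
Z(25): 3·(25−5)=60≡8 → I

ZMOYZELI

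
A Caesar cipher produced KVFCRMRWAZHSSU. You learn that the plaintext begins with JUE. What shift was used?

1

From the crib: K(10)−J(9)=1, so the shift is 1.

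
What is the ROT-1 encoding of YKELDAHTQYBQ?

ZLFMEBIURZCR

Y(24): 24+1=25 → Z
K(10): 10+1=11 → L
E(4): 4+1=5 → F
L(11): 11+1=12 → M
D(3): 3+1=4 → E
A(0): 0+1=1 → B
H(7): 7+1=8 → I
T(19): 19+1=20 → U
Q(16): 16+1=17 → R
Y(24): 24+1=25 → Z
B(1): 1+1=2 → C
Q(16): 16+1=17 → R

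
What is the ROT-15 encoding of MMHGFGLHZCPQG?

BBWVUVAWOREFV

M(12): 12+15=27≡1 → B
M(12): 12+15=27≡1 → B
H(7): 7+15=22 → W
G(6): 6+15=21 → V
F(5): 5+15=20 → U
G(6): 6+15=21 → V
L(11): 11+15=26≡0 → A
H(7): 7+15=22 → W
Z(25): 25+15=40≡14 → O
C(2): 2+15=17 → R
P(15): 15+15=30≡4 → E
Q(16): 16+15=31≡5 → F
G(6): 6+15=21 → V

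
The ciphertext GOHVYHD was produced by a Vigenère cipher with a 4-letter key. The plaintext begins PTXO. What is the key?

Subtract each crib letter from the matching ciphertext letter (mod 26):
G(6)−P(15)=-9≡17 → R
O(14)−T(19)=-5≡21 → V
H(7)−X(23)=-16≡10 → K
V(21)−O(14)=7 → H

RVKH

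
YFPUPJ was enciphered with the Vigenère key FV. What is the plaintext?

Repeat the key across the ciphertext: FVFVFV
Y(24)−F(5): 19 → T
F(5)−V(21): -16≡10 → K
P(15)−F(5): 10 → K
U(20)−V(21): -1≡25 → Z
P(15)−F(5): 10 → K
J(9)−V(21): -12≡14 → O

TKKZKO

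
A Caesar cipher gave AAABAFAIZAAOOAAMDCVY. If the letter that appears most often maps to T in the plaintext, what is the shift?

7

The most frequent ciphertext letter is A (appears 9 times).
A is position 0; T is position 19.
Shift = -19≡7.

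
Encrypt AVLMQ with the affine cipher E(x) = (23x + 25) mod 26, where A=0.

ZOSPD

A(0): 23·0+25=25 → Z
V(21): 23·21+25=508≡14 → O
L(11): 23·11+25=278≡18 → S
M(12): 23·12+25=301≡15 → P
Q(16): 23·16+25=393≡3 → D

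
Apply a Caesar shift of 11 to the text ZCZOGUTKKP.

Z(25): 25+11=36≡10 → K
C(2): 2+11=13 → N
Z(25): 25+11=36≡10 → K
O(14): 14+11=25 → Z
G(6): 6+11=17 → R
U(20): 20+11=31≡5 → F
T(19): 19+11=30≡4 → E
K(10): 10+11=21 → V
K(10): 10+11=21 → V
P(15): 15+11=26≡0 → A

KNKZRFEVVA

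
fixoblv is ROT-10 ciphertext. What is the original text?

f(5): 5−10=-5≡21 → v
i(8): 8−10=-2≡24 → y
x(23): 23−10=13 → n
o(14): 14−10=4 → e
b(1): 1−10=-9≡17 → r
l(11): 11−10=1 → b
v(21): 21−10=11 → l

vynerbl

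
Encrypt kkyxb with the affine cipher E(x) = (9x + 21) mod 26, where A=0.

k(10): 9·10+21=111≡7 → h
k(10): 9·10+21=111≡7 → h
y(24): 9·24+21=237≡3 → d
x(23): 9·23+21=228≡20 → u
b(1): 9·1+21=30≡4 → e

hhdue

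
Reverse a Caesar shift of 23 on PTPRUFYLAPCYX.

P(15): 15−23=-8≡18 → S
T(19): 19−23=-4≡22 → W
P(15): 15−23=-8≡18 → S
R(17): 17−23=-6≡20 → U
U(20): 20−23=-3≡23 → X
F(5): 5−23=-18≡8 → I
Y(24): 24−23=1 → B
L(11): 11−23=-12≡14 → O
A(0): 0−23=-23≡3 → D
P(15): 15−23=-8≡18 → S
C(2): 2−23=-21≡5 → F
Y(24): 24−23=1 → B
X(23): 23−23=0 → A

SWSUXIBODSFBA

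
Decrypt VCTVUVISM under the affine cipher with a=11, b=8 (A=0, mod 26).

The inverse of 11 mod 26 is 19, since 11·19=209≡1. Apply D(y)=19·(y−8) mod 26:
V(21): 19·(21−8)=247≡13 → N
C(2): 19·(2−8)=-114≡16 → Q
T(19): 19·(19−8)=209≡1 → B
V(21): 19·(21−8)=247≡13 → N
U(20): 19·(20−8)=228≡20 → U
V(21): 19·(21−8)=247≡13 → N
I(8): 19·(8−8)=0 → A
S(18): 19·(18−8)=190≡8 → I
M(12): 19·(12−8)=76≡24 → Y

NQBNUNAIY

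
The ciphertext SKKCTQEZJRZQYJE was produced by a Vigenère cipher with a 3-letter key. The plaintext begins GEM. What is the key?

MGY

Subtract each crib letter from the matching ciphertext letter (mod 26):
S(18)−G(6)=12 → M
K(10)−E(4)=6 → G
K(10)−M(12)=-2≡24 → Y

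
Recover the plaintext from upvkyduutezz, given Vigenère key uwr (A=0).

Repeat the key across the ciphertext: uwruwruwruwr
u(20)−u(20): 0 → a
p(15)−w(22): -7≡19 → t
v(21)−r(17): 4 → e
k(10)−u(20): -10≡16 → q
y(24)−w(22): 2 → c
d(3)−r(17): -14≡12 → m
u(20)−u(20): 0 → a
u(20)−w(22): -2≡24 → y
t(19)−r(17): 2 → c
e(4)−u(20): -16≡10 → k
z(25)−w(22): 3 → d
z(25)−r(17): 8 → i

ateqcmayckdi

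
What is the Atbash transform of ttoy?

t(19) → g(6)
t(19) → g(6)
o(14) → l(11)
y(24) → b(1)

gglb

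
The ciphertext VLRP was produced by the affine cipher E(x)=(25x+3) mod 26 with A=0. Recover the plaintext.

ISMO

The inverse of 25 mod 26 is 25, since 25·25=625≡1. Apply D(y)=25·(y−3) mod 26:
V(21): 25·(21−3)=450≡8 → I
L(11): 25·(11−3)=200≡18 → S
R(17): 25·(17−3)=350≡12 → M
P(15): 25·(15−3)=300≡14 → O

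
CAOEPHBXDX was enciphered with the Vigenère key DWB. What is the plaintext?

Repeat the key across the ciphertext: DWBDWBDWBD
C(2)−D(3): -1≡25 → Z
A(0)−W(22): -22≡4 → E
O(14)−B(1): 13 → N
E(4)−D(3): 1 → B
P(15)−W(22): -7≡19 → T
H(7)−B(1): 6 → G
B(1)−D(3): -2≡24 → Y
X(23)−W(22): 1 → B
D(3)−B(1): 2 → C
X(23)−D(3): 20 → U

ZENBTGYBCU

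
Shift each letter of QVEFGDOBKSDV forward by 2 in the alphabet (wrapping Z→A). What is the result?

SXGHIFQDMUFX

Q(16): 16+2=18 → S
V(21): 21+2=23 → X
E(4): 4+2=6 → G
F(5): 5+2=7 → H
G(6): 6+2=8 → I
D(3): 3+2=5 → F
O(14): 14+2=16 → Q
B(1): 1+2=3 → D
K(10): 10+2=12 → M
S(18): 18+2=20 → U
D(3): 3+2=5 → F
V(21): 21+2=23 → X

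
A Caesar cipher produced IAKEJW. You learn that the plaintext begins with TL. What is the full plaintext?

TLVPUH

From the crib: I(8)−T(19)=-11≡15, so the shift is 15.
Subtract 15 from each ciphertext letter:
I(8): 8−15=-7≡19 → T
A(0): 0−15=-15≡11 → L
K(10): 10−15=-5≡21 → V
E(4): 4−15=-11≡15 → P
J(9): 9−15=-6≡20 → U
W(22): 22−15=7 → H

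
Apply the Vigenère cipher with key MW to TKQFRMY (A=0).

FGCBDIK

Repeat the key across the message: MWMWMWM
T(19)+M(12): 31≡5 → F
K(10)+W(22): 32≡6 → G
Q(16)+M(12): 28≡2 → C
F(5)+W(22): 27≡1 → B
R(17)+M(12): 29≡3 → D
M(12)+W(22): 34≡8 → I
Y(24)+M(12): 36≡10 → K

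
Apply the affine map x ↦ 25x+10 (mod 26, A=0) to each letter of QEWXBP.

Q(16): 25·16+10=410≡20 → U
E(4): 25·4+10=110≡6 → G
W(22): 25·22+10=560≡14 → O
X(23): 25·23+10=585≡13 → N
B(1): 25·1+10=35≡9 → J
P(15): 25·15+10=385≡21 → V

UGONJV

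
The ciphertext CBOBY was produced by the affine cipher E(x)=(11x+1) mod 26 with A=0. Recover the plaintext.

The inverse of 11 mod 26 is 19, since 11·19=209≡1. Apply D(y)=19·(y−1) mod 26:
C(2): 19·(2−1)=19 → T
B(1): 19·(1−1)=0 → A
O(14): 19·(14−1)=247≡13 → N
B(1): 19·(1−1)=0 → A
Y(24): 19·(24−1)=437≡21 → V

TANAV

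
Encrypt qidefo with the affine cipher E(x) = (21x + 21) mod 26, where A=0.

thgbwd

q(16): 21·16+21=357≡19 → t
i(8): 21·8+21=189≡7 → h
d(3): 21·3+21=84≡6 → g
e(4): 21·4+21=105≡1 → b
f(5): 21·5+21=126≡22 → w
o(14): 21·14+21=315≡3 → d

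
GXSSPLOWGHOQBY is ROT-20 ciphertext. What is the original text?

MDYYVRUCMNUWHE

G(6): 6−20=-14≡12 → M
X(23): 23−20=3 → D
S(18): 18−20=-2≡24 → Y
S(18): 18−20=-2≡24 → Y
P(15): 15−20=-5≡21 → V
L(11): 11−20=-9≡17 → R
O(14): 14−20=-6≡20 → U
W(22): 22−20=2 → C
G(6): 6−20=-14≡12 → M
H(7): 7−20=-13≡13 → N
O(14): 14−20=-6≡20 → U
Q(16): 16−20=-4≡22 → W
B(1): 1−20=-19≡7 → H
Y(24): 24−20=4 → E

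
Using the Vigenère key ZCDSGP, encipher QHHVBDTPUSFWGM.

Repeat the key across the message: ZCDSGPZCDSGPZC
Q(16)+Z(25): 41≡15 → P
H(7)+C(2): 9 → J
H(7)+D(3): 10 → K
V(21)+S(18): 39≡13 → N
B(1)+G(6): 7 → H
D(3)+P(15): 18 → S
T(19)+Z(25): 44≡18 → S
P(15)+C(2): 17 → R
U(20)+D(3): 23 → X
S(18)+S(18): 36≡10 → K
F(5)+G(6): 11 → L
W(22)+P(15): 37≡11 → L
G(6)+Z(25): 31≡5 → F
M(12)+C(2): 14 → O

PJKNHSSRXKLLFO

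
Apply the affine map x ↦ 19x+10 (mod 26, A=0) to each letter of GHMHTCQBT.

UNENHWCDH

G(6): 19·6+10=124≡20 → U
H(7): 19·7+10=143≡13 → N
M(12): 19·12+10=238≡4 → E
H(7): 19·7+10=143≡13 → N
T(19): 19·19+10=371≡7 → H
C(2): 19·2+10=48≡22 → W
Q(16): 19·16+10=314≡2 → C
B(1): 19·1+10=29≡3 → D
T(19): 19·19+10=371≡7 → H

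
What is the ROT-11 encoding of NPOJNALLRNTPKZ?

N(13): 13+11=24 → Y
P(15): 15+11=26≡0 → A
O(14): 14+11=25 → Z
J(9): 9+11=20 → U
N(13): 13+11=24 → Y
A(0): 0+11=11 → L
L(11): 11+11=22 → W
L(11): 11+11=22 → W
R(17): 17+11=28≡2 → C
N(13): 13+11=24 → Y
T(19): 19+11=30≡4 → E
P(15): 15+11=26≡0 → A
K(10): 10+11=21 → V
Z(25): 25+11=36≡10 → K

YAZUYLWWCYEAVK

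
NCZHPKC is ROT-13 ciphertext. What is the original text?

N(13): 13−13=0 → A
C(2): 2−13=-11≡15 → P
Z(25): 25−13=12 → M
H(7): 7−13=-6≡20 → U
P(15): 15−13=2 → C
K(10): 10−13=-3≡23 → X
C(2): 2−13=-11≡15 → P

APMUCXP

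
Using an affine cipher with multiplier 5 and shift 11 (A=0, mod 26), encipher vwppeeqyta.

mriiffnbcl

v(21): 5·21+11=116≡12 → m
w(22): 5·22+11=121≡17 → r
p(15): 5·15+11=86≡8 → i
p(15): 5·15+11=86≡8 → i
e(4): 5·4+11=31≡5 → f
e(4): 5·4+11=31≡5 → f
q(16): 5·16+11=91≡13 → n
y(24): 5·24+11=131≡1 → b
t(19): 5·19+11=106≡2 → c
a(0): 5·0+11=11 → l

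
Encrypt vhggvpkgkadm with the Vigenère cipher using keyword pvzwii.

kcfcdxzbjwlu

Repeat the key across the message: pvzwiipvzwii
v(21)+p(15): 36≡10 → k
h(7)+v(21): 28≡2 → c
g(6)+z(25): 31≡5 → f
g(6)+w(22): 28≡2 → c
v(21)+i(8): 29≡3 → d
p(15)+i(8): 23 → x
k(10)+p(15): 25 → z
g(6)+v(21): 27≡1 → b
k(10)+z(25): 35≡9 → j
a(0)+w(22): 22 → w
d(3)+i(8): 11 → l
m(12)+i(8): 20 → u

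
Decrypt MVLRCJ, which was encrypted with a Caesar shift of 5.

HQGMXE

M(12): 12−5=7 → H
V(21): 21−5=16 → Q
L(11): 11−5=6 → G
R(17): 17−5=12 → M
C(2): 2−5=-3≡23 → X
J(9): 9−5=4 → E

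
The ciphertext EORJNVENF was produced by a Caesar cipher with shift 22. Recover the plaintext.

ISVNRZIRJ

E(4): 4−22=-18≡8 → I
O(14): 14−22=-8≡18 → S
R(17): 17−22=-5≡21 → V
J(9): 9−22=-13≡13 → N
N(13): 13−22=-9≡17 → R
V(21): 21−22=-1≡25 → Z
E(4): 4−22=-18≡8 → I
N(13): 13−22=-9≡17 → R
F(5): 5−22=-17≡9 → J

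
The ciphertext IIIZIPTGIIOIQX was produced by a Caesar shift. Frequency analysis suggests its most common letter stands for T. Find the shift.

15

The most frequent ciphertext letter is I (appears 7 times).
I is position 8; T is position 19.
Shift = -11≡15.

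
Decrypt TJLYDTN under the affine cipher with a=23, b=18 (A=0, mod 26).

The inverse of 23 mod 26 is 17, since 23·17=391≡1. Apply D(y)=17·(y−18) mod 26:
T(19): 17·(19−18)=17 → R
J(9): 17·(9−18)=-153≡3 → D
L(11): 17·(11−18)=-119≡11 → L
Y(24): 17·(24−18)=102≡24 → Y
D(3): 17·(3−18)=-255≡5 → F
T(19): 17·(19−18)=17 → R
N(13): 17·(13−18)=-85≡19 → T

RDLYFRT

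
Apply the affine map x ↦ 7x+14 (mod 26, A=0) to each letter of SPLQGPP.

S(18): 7·18+14=140≡10 → K
P(15): 7·15+14=119≡15 → P
L(11): 7·11+14=91≡13 → N
Q(16): 7·16+14=126≡22 → W
G(6): 7·6+14=56≡4 → E
P(15): 7·15+14=119≡15 → P
P(15): 7·15+14=119≡15 → P

KPNWEPP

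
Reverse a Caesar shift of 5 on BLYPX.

B(1): 1−5=-4≡22 → W
L(11): 11−5=6 → G
Y(24): 24−5=19 → T
P(15): 15−5=10 → K
X(23): 23−5=18 → S

WGTKS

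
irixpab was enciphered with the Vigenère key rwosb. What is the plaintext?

Repeat the key across the ciphertext: rwosbrw
i(8)−r(17): -9≡17 → r
r(17)−w(22): -5≡21 → v
i(8)−o(14): -6≡20 → u
x(23)−s(18): 5 → f
p(15)−b(1): 14 → o
a(0)−r(17): -17≡9 → j
b(1)−w(22): -21≡5 → f

rvufojf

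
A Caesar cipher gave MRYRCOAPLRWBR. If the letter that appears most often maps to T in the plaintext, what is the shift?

The most frequent ciphertext letter is R (appears 4 times).
R is position 17; T is position 19.
Shift = -2≡24.

24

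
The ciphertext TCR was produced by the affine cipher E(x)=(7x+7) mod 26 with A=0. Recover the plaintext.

The inverse of 7 mod 26 is 15, since 7·15=105≡1. Apply D(y)=15·(y−7) mod 26:
T(19): 15·(19−7)=180≡24 → Y
C(2): 15·(2−7)=-75≡3 → D
R(17): 15·(17−7)=150≡20 → U

YDU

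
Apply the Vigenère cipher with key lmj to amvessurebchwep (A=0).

lyepebfdnmoqhqy

Repeat the key across the message: lmjlmjlmjlmjlmj
a(0)+l(11): 11 → l
m(12)+m(12): 24 → y
v(21)+j(9): 30≡4 → e
e(4)+l(11): 15 → p
s(18)+m(12): 30≡4 → e
s(18)+j(9): 27≡1 → b
u(20)+l(11): 31≡5 → f
r(17)+m(12): 29≡3 → d
e(4)+j(9): 13 → n
b(1)+l(11): 12 → m
c(2)+m(12): 14 → o
h(7)+j(9): 16 → q
w(22)+l(11): 33≡7 → h
e(4)+m(12): 16 → q
p(15)+j(9): 24 → y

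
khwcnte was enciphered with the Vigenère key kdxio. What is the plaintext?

Repeat the key across the ciphertext: kdxiokd
k(10)−k(10): 0 → a
h(7)−d(3): 4 → e
w(22)−x(23): -1≡25 → z
c(2)−i(8): -6≡20 → u
n(13)−o(14): -1≡25 → z
t(19)−k(10): 9 → j
e(4)−d(3): 1 → b

aezuzjb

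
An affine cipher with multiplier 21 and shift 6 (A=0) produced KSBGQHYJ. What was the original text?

UIBAYFMP

The inverse of 21 mod 26 is 5, since 21·5=105≡1. Apply D(y)=5·(y−6) mod 26:
K(10): 5·(10−6)=20 → U
S(18): 5·(18−6)=60≡8 → I
B(1): 5·(1−6)=-25≡1 → B
G(6): 5·(6−6)=0 → A
Q(16): 5·(16−6)=50≡24 → Y
H(7): 5·(7−6)=5 → F
Y(24): 5·(24−6)=90≡12 → M
J(9): 5·(9−6)=15 → P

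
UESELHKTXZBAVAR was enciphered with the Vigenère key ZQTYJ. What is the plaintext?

VOZGCIUAZQCKCCI

Repeat the key across the ciphertext: ZQTYJZQTYJZQTYJ
U(20)−Z(25): -5≡21 → V
E(4)−Q(16): -12≡14 → O
S(18)−T(19): -1≡25 → Z
E(4)−Y(24): -20≡6 → G
L(11)−J(9): 2 → C
H(7)−Z(25): -18≡8 → I
K(10)−Q(16): -6≡20 → U
T(19)−T(19): 0 → A
X(23)−Y(24): -1≡25 → Z
Z(25)−J(9): 16 → Q
B(1)−Z(25): -24≡2 → C
A(0)−Q(16): -16≡10 → K
V(21)−T(19): 2 → C
A(0)−Y(24): -24≡2 → C
R(17)−J(9): 8 → I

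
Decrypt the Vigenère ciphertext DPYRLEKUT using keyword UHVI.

JIDJRXPMZ

Repeat the key across the ciphertext: UHVIUHVIU
D(3)−U(20): -17≡9 → J
P(15)−H(7): 8 → I
Y(24)−V(21): 3 → D
R(17)−I(8): 9 → J
L(11)−U(20): -9≡17 → R
E(4)−H(7): -3≡23 → X
K(10)−V(21): -11≡15 → P
U(20)−I(8): 12 → M
T(19)−U(20): -1≡25 → Z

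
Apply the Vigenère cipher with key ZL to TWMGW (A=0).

SHLRV

Repeat the key across the message: ZLZLZ
T(19)+Z(25): 44≡18 → S
W(22)+L(11): 33≡7 → H
M(12)+Z(25): 37≡11 → L
G(6)+L(11): 17 → R
W(22)+Z(25): 47≡21 → V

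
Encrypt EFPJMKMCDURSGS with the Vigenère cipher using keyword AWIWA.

Repeat the key across the message: AWIWAAWIWAAWIW
E(4)+A(0): 4 → E
F(5)+W(22): 27≡1 → B
P(15)+I(8): 23 → X
J(9)+W(22): 31≡5 → F
M(12)+A(0): 12 → M
K(10)+A(0): 10 → K
M(12)+W(22): 34≡8 → I
C(2)+I(8): 10 → K
D(3)+W(22): 25 → Z
U(20)+A(0): 20 → U
R(17)+A(0): 17 → R
S(18)+W(22): 40≡14 → O
G(6)+I(8): 14 → O
S(18)+W(22): 40≡14 → O

EBXFMKIKZUROOO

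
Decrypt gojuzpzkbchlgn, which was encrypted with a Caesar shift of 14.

savglblwnotxsz

g(6): 6−14=-8≡18 → s
o(14): 14−14=0 → a
j(9): 9−14=-5≡21 → v
u(20): 20−14=6 → g
z(25): 25−14=11 → l
p(15): 15−14=1 → b
z(25): 25−14=11 → l
k(10): 10−14=-4≡22 → w
b(1): 1−14=-13≡13 → n
c(2): 2−14=-12≡14 → o
h(7): 7−14=-7≡19 → t
l(11): 11−14=-3≡23 → x
g(6): 6−14=-8≡18 → s
n(13): 13−14=-1≡25 → z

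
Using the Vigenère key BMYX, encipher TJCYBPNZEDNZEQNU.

Repeat the key across the message: BMYXBMYXBMYXBMYX
T(19)+B(1): 20 → U
J(9)+M(12): 21 → V
C(2)+Y(24): 26≡0 → A
Y(24)+X(23): 47≡21 → V
B(1)+B(1): 2 → C
P(15)+M(12): 27≡1 → B
N(13)+Y(24): 37≡11 → L
Z(25)+X(23): 48≡22 → W
E(4)+B(1): 5 → F
D(3)+M(12): 15 → P
N(13)+Y(24): 37≡11 → L
Z(25)+X(23): 48≡22 → W
E(4)+B(1): 5 → F
Q(16)+M(12): 28≡2 → C
N(13)+Y(24): 37≡11 → L
U(20)+X(23): 43≡17 → R

UVAVCBLWFPLWFCLR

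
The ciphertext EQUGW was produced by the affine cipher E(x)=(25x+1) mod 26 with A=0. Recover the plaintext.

XLHVF

The inverse of 25 mod 26 is 25, since 25·25=625≡1. Apply D(y)=25·(y−1) mod 26:
E(4): 25·(4−1)=75≡23 → X
Q(16): 25·(16−1)=375≡11 → L
U(20): 25·(20−1)=475≡7 → H
G(6): 25·(6−1)=125≡21 → V
W(22): 25·(22−1)=525≡5 → F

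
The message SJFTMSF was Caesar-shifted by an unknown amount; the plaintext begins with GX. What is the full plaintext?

GXTHAGT

From the crib: S(18)−G(6)=12, so the shift is 12.
Subtract 12 from each ciphertext letter:
S(18): 18−12=6 → G
J(9): 9−12=-3≡23 → X
F(5): 5−12=-7≡19 → T
T(19): 19−12=7 → H
M(12): 12−12=0 → A
S(18): 18−12=6 → G
F(5): 5−12=-7≡19 → T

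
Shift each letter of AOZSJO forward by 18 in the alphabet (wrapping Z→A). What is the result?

A(0): 0+18=18 → S
O(14): 14+18=32≡6 → G
Z(25): 25+18=43≡17 → R
S(18): 18+18=36≡10 → K
J(9): 9+18=27≡1 → B
O(14): 14+18=32≡6 → G

SGRKBG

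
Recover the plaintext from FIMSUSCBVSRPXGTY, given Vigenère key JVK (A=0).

Repeat the key across the ciphertext: JVKJVKJVKJVKJVKJ
F(5)−J(9): -4≡22 → W
I(8)−V(21): -13≡13 → N
M(12)−K(10): 2 → C
S(18)−J(9): 9 → J
U(20)−V(21): -1≡25 → Z
S(18)−K(10): 8 → I
C(2)−J(9): -7≡19 → T
B(1)−V(21): -20≡6 → G
V(21)−K(10): 11 → L
S(18)−J(9): 9 → J
R(17)−V(21): -4≡22 → W
P(15)−K(10): 5 → F
X(23)−J(9): 14 → O
G(6)−V(21): -15≡11 → L
T(19)−K(10): 9 → J
Y(24)−J(9): 15 → P

WNCJZITGLJWFOLJP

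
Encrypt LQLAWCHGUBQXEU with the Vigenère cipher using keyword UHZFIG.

Repeat the key across the message: UHZFIGUHZFIGUH
L(11)+U(20): 31≡5 → F
Q(16)+H(7): 23 → X
L(11)+Z(25): 36≡10 → K
A(0)+F(5): 5 → F
W(22)+I(8): 30≡4 → E
C(2)+G(6): 8 → I
H(7)+U(20): 27≡1 → B
G(6)+H(7): 13 → N
U(20)+Z(25): 45≡19 → T
B(1)+F(5): 6 → G
Q(16)+I(8): 24 → Y
X(23)+G(6): 29≡3 → D
E(4)+U(20): 24 → Y
U(20)+H(7): 27≡1 → B

FXKFEIBNTGYDYB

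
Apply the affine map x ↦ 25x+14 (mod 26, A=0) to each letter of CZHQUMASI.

C(2): 25·2+14=64≡12 → M
Z(25): 25·25+14=639≡15 → P
H(7): 25·7+14=189≡7 → H
Q(16): 25·16+14=414≡24 → Y
U(20): 25·20+14=514≡20 → U
M(12): 25·12+14=314≡2 → C
A(0): 25·0+14=14 → O
S(18): 25·18+14=464≡22 → W
I(8): 25·8+14=214≡6 → G

MPHYUCOWG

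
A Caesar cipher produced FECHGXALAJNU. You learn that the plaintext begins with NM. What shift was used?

18

From the crib: F(5)−N(13)=-8≡18, so the shift is 18.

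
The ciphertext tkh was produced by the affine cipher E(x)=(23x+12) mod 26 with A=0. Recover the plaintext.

pst

The inverse of 23 mod 26 is 17, since 23·17=391≡1. Apply D(y)=17·(y−12) mod 26:
t(19): 17·(19−12)=119≡15 → p
k(10): 17·(10−12)=-34≡18 → s
h(7): 17·(7−12)=-85≡19 → t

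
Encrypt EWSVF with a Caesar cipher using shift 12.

QIEHR

E(4): 4+12=16 → Q
W(22): 22+12=34≡8 → I
S(18): 18+12=30≡4 → E
V(21): 21+12=33≡7 → H
F(5): 5+12=17 → R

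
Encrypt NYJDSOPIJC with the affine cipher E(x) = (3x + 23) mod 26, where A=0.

N(13): 3·13+23=62≡10 → K
Y(24): 3·24+23=95≡17 → R
J(9): 3·9+23=50≡24 → Y
D(3): 3·3+23=32≡6 → G
S(18): 3·18+23=77≡25 → Z
O(14): 3·14+23=65≡13 → N
P(15): 3·15+23=68≡16 → Q
I(8): 3·8+23=47≡21 → V
J(9): 3·9+23=50≡24 → Y
C(2): 3·2+23=29≡3 → D

KRYGZNQVYD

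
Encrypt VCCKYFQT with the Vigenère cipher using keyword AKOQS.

VMQAQFAH

Repeat the key across the message: AKOQSAKO
V(21)+A(0): 21 → V
C(2)+K(10): 12 → M
C(2)+O(14): 16 → Q
K(10)+Q(16): 26≡0 → A
Y(24)+S(18): 42≡16 → Q
F(5)+A(0): 5 → F
Q(16)+K(10): 26≡0 → A
T(19)+O(14): 33≡7 → H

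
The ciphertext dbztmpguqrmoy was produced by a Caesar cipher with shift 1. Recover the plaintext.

d(3): 3−1=2 → c
b(1): 1−1=0 → a
z(25): 25−1=24 → y
t(19): 19−1=18 → s
m(12): 12−1=11 → l
p(15): 15−1=14 → o
g(6): 6−1=5 → f
u(20): 20−1=19 → t
q(16): 16−1=15 → p
r(17): 17−1=16 → q
m(12): 12−1=11 → l
o(14): 14−1=13 → n
y(24): 24−1=23 → x

caysloftpqlnx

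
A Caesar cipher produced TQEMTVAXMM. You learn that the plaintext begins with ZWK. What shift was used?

20

From the crib: T(19)−Z(25)=-6≡20, so the shift is 20.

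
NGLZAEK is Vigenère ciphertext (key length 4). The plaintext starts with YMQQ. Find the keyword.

PUVJ

Subtract each crib letter from the matching ciphertext letter (mod 26):
N(13)−Y(24)=-11≡15 → P
G(6)−M(12)=-6≡20 → U
L(11)−Q(16)=-5≡21 → V
Z(25)−Q(16)=9 → J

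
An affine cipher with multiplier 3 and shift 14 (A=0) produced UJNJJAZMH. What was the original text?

CHRHHEVIP

The inverse of 3 mod 26 is 9, since 3·9=27≡1. Apply D(y)=9·(y−14) mod 26:
U(20): 9·(20−14)=54≡2 → C
J(9): 9·(9−14)=-45≡7 → H
N(13): 9·(13−14)=-9≡17 → R
J(9): 9·(9−14)=-45≡7 → H
J(9): 9·(9−14)=-45≡7 → H
A(0): 9·(0−14)=-126≡4 → E
Z(25): 9·(25−14)=99≡21 → V
M(12): 9·(12−14)=-18≡8 → I
H(7): 9·(7−14)=-63≡15 → P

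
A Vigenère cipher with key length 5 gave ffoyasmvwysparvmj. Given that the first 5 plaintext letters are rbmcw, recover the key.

Subtract each crib letter from the matching ciphertext letter (mod 26):
f(5)−r(17)=-12≡14 → o
f(5)−b(1)=4 → e
o(14)−m(12)=2 → c
y(24)−c(2)=22 → w
a(0)−w(22)=-22≡4 → e

oecwe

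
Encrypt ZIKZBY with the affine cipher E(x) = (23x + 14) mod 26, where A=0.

Z(25): 23·25+14=589≡17 → R
I(8): 23·8+14=198≡16 → Q
K(10): 23·10+14=244≡10 → K
Z(25): 23·25+14=589≡17 → R
B(1): 23·1+14=37≡11 → L
Y(24): 23·24+14=566≡20 → U

RQKRLU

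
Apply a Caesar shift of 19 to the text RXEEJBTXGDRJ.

KQXXCUMQZWKC

R(17): 17+19=36≡10 → K
X(23): 23+19=42≡16 → Q
E(4): 4+19=23 → X
E(4): 4+19=23 → X
J(9): 9+19=28≡2 → C
B(1): 1+19=20 → U
T(19): 19+19=38≡12 → M
X(23): 23+19=42≡16 → Q
G(6): 6+19=25 → Z
D(3): 3+19=22 → W
R(17): 17+19=36≡10 → K
J(9): 9+19=28≡2 → C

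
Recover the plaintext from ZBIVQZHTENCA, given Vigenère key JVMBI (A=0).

Repeat the key across the ciphertext: JVMBIJVMBIJV
Z(25)−J(9): 16 → Q
B(1)−V(21): -20≡6 → G
I(8)−M(12): -4≡22 → W
V(21)−B(1): 20 → U
Q(16)−I(8): 8 → I
Z(25)−J(9): 16 → Q
H(7)−V(21): -14≡12 → M
T(19)−M(12): 7 → H
E(4)−B(1): 3 → D
N(13)−I(8): 5 → F
C(2)−J(9): -7≡19 → T
A(0)−V(21): -21≡5 → F

QGWUIQMHDFTF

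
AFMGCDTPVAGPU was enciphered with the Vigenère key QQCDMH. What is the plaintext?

KPKDQWDZTXUIE

Repeat the key across the ciphertext: QQCDMHQQCDMHQ
A(0)−Q(16): -16≡10 → K
F(5)−Q(16): -11≡15 → P
M(12)−C(2): 10 → K
G(6)−D(3): 3 → D
C(2)−M(12): -10≡16 → Q
D(3)−H(7): -4≡22 → W
T(19)−Q(16): 3 → D
P(15)−Q(16): -1≡25 → Z
V(21)−C(2): 19 → T
A(0)−D(3): -3≡23 → X
G(6)−M(12): -6≡20 → U
P(15)−H(7): 8 → I
U(20)−Q(16): 4 → E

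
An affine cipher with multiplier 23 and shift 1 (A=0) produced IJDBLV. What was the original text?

The inverse of 23 mod 26 is 17, since 23·17=391≡1. Apply D(y)=17·(y−1) mod 26:
I(8): 17·(8−1)=119≡15 → P
J(9): 17·(9−1)=136≡6 → G
D(3): 17·(3−1)=34≡8 → I
B(1): 17·(1−1)=0 → A
L(11): 17·(11−1)=170≡14 → O
V(21): 17·(21−1)=340≡2 → C

PGIAOC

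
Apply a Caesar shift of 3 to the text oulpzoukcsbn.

rxoscrxnfveq

o(14): 14+3=17 → r
u(20): 20+3=23 → x
l(11): 11+3=14 → o
p(15): 15+3=18 → s
z(25): 25+3=28≡2 → c
o(14): 14+3=17 → r
u(20): 20+3=23 → x
k(10): 10+3=13 → n
c(2): 2+3=5 → f
s(18): 18+3=21 → v
b(1): 1+3=4 → e
n(13): 13+3=16 → q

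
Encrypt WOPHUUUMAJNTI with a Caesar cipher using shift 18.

W(22): 22+18=40≡14 → O
O(14): 14+18=32≡6 → G
P(15): 15+18=33≡7 → H
H(7): 7+18=25 → Z
U(20): 20+18=38≡12 → M
U(20): 20+18=38≡12 → M
U(20): 20+18=38≡12 → M
M(12): 12+18=30≡4 → E
A(0): 0+18=18 → S
J(9): 9+18=27≡1 → B
N(13): 13+18=31≡5 → F
T(19): 19+18=37≡11 → L
I(8): 8+18=26≡0 → A

OGHZMMMESBFLA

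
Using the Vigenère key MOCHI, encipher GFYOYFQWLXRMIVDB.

Repeat the key across the message: MOCHIMOCHIMOCHIM
G(6)+M(12): 18 → S
F(5)+O(14): 19 → T
Y(24)+C(2): 26≡0 → A
O(14)+H(7): 21 → V
Y(24)+I(8): 32≡6 → G
F(5)+M(12): 17 → R
Q(16)+O(14): 30≡4 → E
W(22)+C(2): 24 → Y
L(11)+H(7): 18 → S
X(23)+I(8): 31≡5 → F
R(17)+M(12): 29≡3 → D
M(12)+O(14): 26≡0 → A
I(8)+C(2): 10 → K
V(21)+H(7): 28≡2 → C
D(3)+I(8): 11 → L
B(1)+M(12): 13 → N

STAVGREYSFDAKCLN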